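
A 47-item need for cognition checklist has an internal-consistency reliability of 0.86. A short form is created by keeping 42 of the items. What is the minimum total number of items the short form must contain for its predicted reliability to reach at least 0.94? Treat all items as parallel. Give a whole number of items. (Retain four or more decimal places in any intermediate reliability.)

Short-form reliability: n = 42/47 = 0.8936; r_42 = n·r/(1+(n−1)r) ≈ 0.8459
Length factor from the short form to reach 0.94: n' = 0.94(1 − 0.8459) / [0.8459(1 − 0.94)] ≈ 2.8540
Items = 2.8540 × 42 ≈ 119.87 → 120

120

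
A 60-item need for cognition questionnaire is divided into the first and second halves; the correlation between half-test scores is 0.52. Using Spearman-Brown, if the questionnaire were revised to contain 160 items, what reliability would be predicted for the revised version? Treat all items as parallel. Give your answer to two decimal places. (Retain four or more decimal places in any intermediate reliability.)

0.85

Spearman-Brown correction (n = 2): r_full = 2·0.52/(1 + 0.52) = 0.6842
Then adjust to 160 items: n = 160/60 = 2.6667
r_new = n·r_full / (1 + (n − 1)·r_full) = 1.8246 / 2.1404 ≈ 0.8525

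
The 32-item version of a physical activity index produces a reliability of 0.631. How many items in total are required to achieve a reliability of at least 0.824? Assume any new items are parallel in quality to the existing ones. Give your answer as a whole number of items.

88

Spearman-Brown solved for the length factor n:
n = r_target (1 − r_old) / [ r_old (1 − r_target) ]
n = 0.824 × (1 − 0.631) / [ 0.631 × (1 − 0.824) ]
  = 0.304056 / 0.111056 = 2.7379
So the test needs 2.7379 × 32 ≈ 87.61 items; rounding up, 88.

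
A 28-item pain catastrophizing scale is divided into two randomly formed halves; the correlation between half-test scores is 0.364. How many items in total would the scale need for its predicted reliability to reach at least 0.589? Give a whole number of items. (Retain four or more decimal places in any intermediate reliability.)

r_full = 2(0.364)/(1 + 0.364) = 0.5337
n = r_tgt(1 − r_full) / [r_full(1 − r_tgt)] = 0.589 × 0.4663 / (0.5337 × 0.411) ≈ 1.2521
Required items = 1.2521 × 28 = 35.06, so 36 items.

36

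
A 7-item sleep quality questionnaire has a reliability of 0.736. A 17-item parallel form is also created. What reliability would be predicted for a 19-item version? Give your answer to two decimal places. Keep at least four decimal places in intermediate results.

Only the ratio of lengths matters: n = 19/7 = 2.7143
r_{19} = n·r / (1 + (n − 1)·r) = 1.9977 / 2.2617 ≈ 0.8833

0.88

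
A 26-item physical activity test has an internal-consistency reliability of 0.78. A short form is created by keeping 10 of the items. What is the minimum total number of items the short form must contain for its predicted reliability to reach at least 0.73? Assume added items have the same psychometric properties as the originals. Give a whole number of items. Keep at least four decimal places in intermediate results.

First, r for the 10-item form: n = 10/26 = 0.3846, so r_10 = 0.3846·0.78/(1 + (0.3846 − 1)·0.78) = 0.5769
Then solve for n' with r_old = 0.5769, r_target = 0.73: n' = 0.73(1 − 0.5769)/[0.5769(1 − 0.73)] = 1.9829
Items = 1.9829 × 10 ≈ 19.83 → 20

20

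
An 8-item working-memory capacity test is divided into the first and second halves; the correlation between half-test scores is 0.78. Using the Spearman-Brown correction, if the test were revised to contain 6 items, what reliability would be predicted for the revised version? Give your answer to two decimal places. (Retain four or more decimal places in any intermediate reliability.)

0.84

First correct the split-half correlation to full-test reliability: r_full = 2 × 0.78 / (1 + 0.78) ≈ 0.8764
Length factor from 8 to 6 items: n = 6/8 = 0.7500
r_new = n·r_full / (1 + (n − 1)·r_full) = 0.6573 / 0.7809 ≈ 0.8417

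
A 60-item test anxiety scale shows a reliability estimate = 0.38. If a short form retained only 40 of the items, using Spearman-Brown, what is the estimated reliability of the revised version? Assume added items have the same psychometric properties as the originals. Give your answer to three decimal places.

Length ratio n = 40/60 = 0.6667
Spearman-Brown: r_new = n·r / (1 + (n − 1)·r)
r_new = 0.6667·0.38 / [1 + (0.6667 − 1)·0.38]
     = 0.2533 / 0.8733 = 0.2900

0.290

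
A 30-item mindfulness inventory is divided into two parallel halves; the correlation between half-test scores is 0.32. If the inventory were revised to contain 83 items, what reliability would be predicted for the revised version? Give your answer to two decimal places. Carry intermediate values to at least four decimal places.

0.72

Full-test reliability from the split-half r: r_full = 2(0.32)/(1 + 0.32) = 0.4848
Length factor from 30 to 83 items: n = 83/30 = 2.7667
r_new = n·r_full / (1 + (n − 1)·r_full) = 1.3413 / 1.8565 ≈ 0.7225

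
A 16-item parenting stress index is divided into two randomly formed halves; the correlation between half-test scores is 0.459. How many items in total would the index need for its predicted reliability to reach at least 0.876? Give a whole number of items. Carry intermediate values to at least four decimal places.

Corrected full-test reliability: r_full = 2 × 0.459 / (1 + 0.459) ≈ 0.6292
n = r_tgt(1 − r_full) / [r_full(1 − r_tgt)] = 0.876 × 0.3708 / (0.6292 × 0.124) ≈ 4.1633
Required items = 4.1633 × 16 = 66.61, so 67 items.

67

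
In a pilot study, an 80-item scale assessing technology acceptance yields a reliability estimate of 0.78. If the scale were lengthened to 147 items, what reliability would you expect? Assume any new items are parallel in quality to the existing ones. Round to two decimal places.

0.87

n = 147/80 = 1.8375
By Spearman-Brown, r_new = n r / (1 + (n − 1) r).
r_new = (1.8375 × 0.78) / (1 + (1.8375 − 1) × 0.78)
r_new = 1.4332 / 1.6532 ≈ 0.8669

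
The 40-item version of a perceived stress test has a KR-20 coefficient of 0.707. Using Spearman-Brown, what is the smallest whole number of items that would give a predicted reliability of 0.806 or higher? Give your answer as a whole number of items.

Spearman-Brown solved for the length factor n:
n = r_target (1 − r_old) / [ r_old (1 − r_target) ]
n = [0.806 × 0.293] / [0.707 × 0.194]
  = 0.236158 / 0.137158 = 1.7218
So the test needs 1.7218 × 40 ≈ 68.87 items; rounding up, 69.

69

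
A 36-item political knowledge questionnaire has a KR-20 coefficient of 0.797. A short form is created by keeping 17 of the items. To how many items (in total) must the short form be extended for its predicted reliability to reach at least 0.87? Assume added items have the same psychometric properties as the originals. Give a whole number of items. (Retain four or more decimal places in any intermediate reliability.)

62

Short-form reliability: n = 17/36 = 0.4722; r_17 = n·r/(1+(n−1)r) ≈ 0.6496
Then solve for n' with r_old = 0.6496, r_target = 0.87: n' = 0.87(1 − 0.6496)/[0.6496(1 − 0.87)] = 3.6099
Total items = 3.6099 × 17 = 61.37, rounded up to 62.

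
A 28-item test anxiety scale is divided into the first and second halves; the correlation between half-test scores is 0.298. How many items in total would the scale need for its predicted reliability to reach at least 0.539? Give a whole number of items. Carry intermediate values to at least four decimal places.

39

Corrected full-test reliability: r_full = 2 × 0.298 / (1 + 0.298) ≈ 0.4592
Solve Spearman-Brown for n: n = 0.539(1 − 0.4592) / [0.4592(1 − 0.539)] = 1.3770
Items = 1.3770 × 28 ≈ 38.56 → 39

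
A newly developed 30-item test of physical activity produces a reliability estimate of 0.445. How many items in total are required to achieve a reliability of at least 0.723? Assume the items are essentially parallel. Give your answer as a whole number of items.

Spearman-Brown solved for the length factor n:
n = r*(1 − r) / [ r (1 − r*) ]
n = [0.723 × 0.555] / [0.445 × 0.277]
n = 0.401265 / 0.123265 ≈ 3.2553
So the test needs 3.2553 × 30 ≈ 97.66 items; rounding up, 98.

98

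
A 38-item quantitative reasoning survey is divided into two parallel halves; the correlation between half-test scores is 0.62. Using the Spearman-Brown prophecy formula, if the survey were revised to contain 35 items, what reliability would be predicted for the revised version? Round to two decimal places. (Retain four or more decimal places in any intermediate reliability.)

Spearman-Brown correction (n = 2): r_full = 2·0.62/(1 + 0.62) = 0.7654
Length factor from 38 to 35 items: n = 35/38 = 0.9211
r_new = n·r_full / (1 + (n − 1)·r_full) = 0.7050 / 0.9396 ≈ 0.7503

0.75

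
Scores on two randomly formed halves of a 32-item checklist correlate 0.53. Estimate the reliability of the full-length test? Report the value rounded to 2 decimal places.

0.69

r_full = 2(0.53) / (1 + 0.53)
       = 1.0600 / 1.5300 = 0.6928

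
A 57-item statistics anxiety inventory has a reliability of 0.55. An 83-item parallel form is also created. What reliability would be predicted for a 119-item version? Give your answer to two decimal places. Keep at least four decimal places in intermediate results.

Only the ratio of lengths matters: n = 119/57 = 2.0877
r_{119} = n·r / (1 + (n − 1)·r) = 1.1482 / 1.5982 ≈ 0.7184

0.72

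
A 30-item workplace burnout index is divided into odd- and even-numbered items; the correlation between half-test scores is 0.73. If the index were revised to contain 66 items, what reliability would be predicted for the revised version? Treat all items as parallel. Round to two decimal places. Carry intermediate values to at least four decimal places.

Full-test reliability from the split-half r: r_full = 2(0.73)/(1 + 0.73) = 0.8439
Then adjust to 66 items: n = 66/30 = 2.2000
r_new = n·r_full / (1 + (n − 1)·r_full) = 1.8566 / 2.0127 ≈ 0.9224

0.92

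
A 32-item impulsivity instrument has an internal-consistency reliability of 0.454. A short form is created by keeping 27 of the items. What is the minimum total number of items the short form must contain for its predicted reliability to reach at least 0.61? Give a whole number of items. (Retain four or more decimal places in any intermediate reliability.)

First, r for the 27-item form: n = 27/32 = 0.8438, so r_27 = 0.8438·0.454/(1 + (0.8438 − 1)·0.454) = 0.4123
Then solve for n' with r_old = 0.4123, r_target = 0.61: n' = 0.61(1 − 0.4123)/[0.4123(1 − 0.61)] = 2.2295
Items = 2.2295 × 27 ≈ 60.20 → 61

61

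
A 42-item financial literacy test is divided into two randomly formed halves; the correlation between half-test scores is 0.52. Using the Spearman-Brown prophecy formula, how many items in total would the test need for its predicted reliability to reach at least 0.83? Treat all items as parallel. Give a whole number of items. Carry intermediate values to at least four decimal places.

95

Corrected full-test reliability: r_full = 2 × 0.52 / (1 + 0.52) ≈ 0.6842
n = r_tgt(1 − r_full) / [r_full(1 − r_tgt)] = 0.83 × 0.3158 / (0.6842 × 0.17) ≈ 2.2535
Items = 2.2535 × 42 ≈ 94.65 → 95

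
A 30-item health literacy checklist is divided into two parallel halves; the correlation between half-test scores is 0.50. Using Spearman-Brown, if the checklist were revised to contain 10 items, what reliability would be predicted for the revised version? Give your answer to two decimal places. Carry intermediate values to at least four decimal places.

0.40

Spearman-Brown correction (n = 2): r_full = 2·0.50/(1 + 0.50) = 0.6667
Length factor from 30 to 10 items: n = 10/30 = 0.3333
r_new = n·r_full / (1 + (n − 1)·r_full) = 0.2222 / 0.5555 ≈ 0.4000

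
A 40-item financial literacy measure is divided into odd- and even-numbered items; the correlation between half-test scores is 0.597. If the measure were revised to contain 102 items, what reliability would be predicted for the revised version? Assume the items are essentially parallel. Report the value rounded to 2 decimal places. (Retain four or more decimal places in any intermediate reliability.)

First correct the split-half correlation to full-test reliability: r_full = 2 × 0.597 / (1 + 0.597) ≈ 0.7477
Length factor from 40 to 102 items: n = 102/40 = 2.5500
r_new = n·r_full / (1 + (n − 1)·r_full) = 1.9066 / 2.1589 ≈ 0.8831

0.88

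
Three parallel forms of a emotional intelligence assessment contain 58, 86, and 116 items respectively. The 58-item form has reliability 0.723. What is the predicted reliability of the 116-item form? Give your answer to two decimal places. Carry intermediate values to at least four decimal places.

The 86-item form is not needed; work directly from the 58-item form with n = 116/58 = 2.0000.
r_{116} = n·r / (1 + (n − 1)·r) = 1.4460 / 1.7230 ≈ 0.8392

0.84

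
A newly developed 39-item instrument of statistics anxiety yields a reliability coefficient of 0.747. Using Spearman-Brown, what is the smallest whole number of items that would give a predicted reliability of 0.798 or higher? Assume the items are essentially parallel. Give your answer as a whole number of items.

53

Invert Spearman-Brown to solve for n:
n = r_target (1 − r_old) / [ r_old (1 − r_target) ]
n = [0.798 × 0.253] / [0.747 × 0.202]
  = 0.201894 / 0.150894 = 1.3380
1.3380 × 39 = 52.18 → 53 items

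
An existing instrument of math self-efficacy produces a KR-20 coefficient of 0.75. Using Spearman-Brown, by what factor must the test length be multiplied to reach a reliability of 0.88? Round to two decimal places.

2.44

n = 0.88(1 − 0.75) / [0.75(1 − 0.88)]
n = 0.2200 / 0.0900 ≈ 2.4444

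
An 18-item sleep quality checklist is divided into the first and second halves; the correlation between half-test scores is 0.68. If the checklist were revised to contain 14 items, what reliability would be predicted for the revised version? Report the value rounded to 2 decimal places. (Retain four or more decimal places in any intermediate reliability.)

Spearman-Brown correction (n = 2): r_full = 2·0.68/(1 + 0.68) = 0.8095
Length factor from 18 to 14 items: n = 14/18 = 0.7778
r_new = n·r_full / (1 + (n − 1)·r_full) = 0.6296 / 0.8201 ≈ 0.7677

0.77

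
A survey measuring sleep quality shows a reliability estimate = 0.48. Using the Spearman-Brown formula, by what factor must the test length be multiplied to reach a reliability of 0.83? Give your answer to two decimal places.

5.29

n = 0.83(1 − 0.48) / [0.48(1 − 0.83)]
  = 0.4316 / 0.0816 = 5.2892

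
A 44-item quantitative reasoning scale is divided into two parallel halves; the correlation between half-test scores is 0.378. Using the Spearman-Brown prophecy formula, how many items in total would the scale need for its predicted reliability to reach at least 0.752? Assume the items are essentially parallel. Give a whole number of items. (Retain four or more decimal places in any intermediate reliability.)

110

Corrected full-test reliability: r_full = 2 × 0.378 / (1 + 0.378) ≈ 0.5486
Solve Spearman-Brown for n: n = 0.752(1 − 0.5486) / [0.5486(1 − 0.752)] = 2.4950
Required items = 2.4950 × 44 = 109.78, so 110 items.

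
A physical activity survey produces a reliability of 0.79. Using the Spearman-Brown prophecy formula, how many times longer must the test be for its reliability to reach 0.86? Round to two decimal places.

n = 0.86 × (1 − 0.79) / [ 0.79 × (1 − 0.86) ]
n = 0.1806 / 0.1106 ≈ 1.6329

1.63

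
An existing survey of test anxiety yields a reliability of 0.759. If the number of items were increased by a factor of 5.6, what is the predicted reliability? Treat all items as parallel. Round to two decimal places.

0.95

r_new = (5.6 × 0.759) / (1 + (5.6 − 1) × 0.759)
r_new = 4.2504 / 4.4914 ≈ 0.9463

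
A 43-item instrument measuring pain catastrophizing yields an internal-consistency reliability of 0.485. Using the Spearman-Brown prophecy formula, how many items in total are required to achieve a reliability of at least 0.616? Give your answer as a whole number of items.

74

Rearranging the Spearman-Brown formula for n,
n = r_target (1 − r_old) / [ r_old (1 − r_target) ]
n = 0.616(1 − 0.485) / [0.485(1 − 0.616)]
  = 0.317240 / 0.186240 = 1.7034
Items needed = n × 43 = 1.7034 × 43 ≈ 73.25 → round up to 74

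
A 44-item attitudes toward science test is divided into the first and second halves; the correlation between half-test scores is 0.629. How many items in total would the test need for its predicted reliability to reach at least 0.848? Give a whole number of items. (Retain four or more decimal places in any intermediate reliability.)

r_full = 2(0.629)/(1 + 0.629) = 0.7723
Solve Spearman-Brown for n: n = 0.848(1 − 0.7723) / [0.7723(1 − 0.848)] = 1.6449
Items = 1.6449 × 44 ≈ 72.38 → 73

73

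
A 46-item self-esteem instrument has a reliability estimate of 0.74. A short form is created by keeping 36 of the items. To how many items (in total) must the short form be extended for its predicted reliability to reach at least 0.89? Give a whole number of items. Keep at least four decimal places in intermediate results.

131

Short-form reliability: n = 36/46 = 0.7826; r_36 = n·r/(1+(n−1)r) ≈ 0.6902
Length factor from the short form to reach 0.89: n' = 0.89(1 − 0.6902) / [0.6902(1 − 0.89)] ≈ 3.6316
Total items = 3.6316 × 36 = 130.74, rounded up to 131.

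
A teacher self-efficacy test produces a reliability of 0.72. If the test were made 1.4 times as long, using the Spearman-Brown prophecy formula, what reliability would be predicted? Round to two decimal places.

0.78

Spearman-Brown: r_new = n·r / (1 + (n − 1)·r)
r_new = (1.4 × 0.72) / (1 + (1.4 − 1) × 0.72)
     = 1.0080 / 1.2880 = 0.7826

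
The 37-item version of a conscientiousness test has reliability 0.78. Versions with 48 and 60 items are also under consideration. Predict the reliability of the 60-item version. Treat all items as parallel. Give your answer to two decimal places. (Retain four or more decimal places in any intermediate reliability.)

Only the ratio of lengths matters: n = 60/37 = 1.6216
r_{60} = n·r / (1 + (n − 1)·r) = 1.2648 / 1.4848 ≈ 0.8518

0.85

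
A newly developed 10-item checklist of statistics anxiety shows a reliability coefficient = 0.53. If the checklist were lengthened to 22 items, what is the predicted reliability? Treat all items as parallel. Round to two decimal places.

n = 22/10 = 2.2
By Spearman-Brown, r_new = n r / (1 + (n − 1) r).
r_new = (2.2 × 0.53) / (1 + (2.2 − 1) × 0.53)
r_new = 1.1660 / 1.6360 ≈ 0.7127

0.71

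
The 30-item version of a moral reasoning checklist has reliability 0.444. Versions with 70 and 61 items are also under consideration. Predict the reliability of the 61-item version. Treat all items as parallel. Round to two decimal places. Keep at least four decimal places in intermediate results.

The 70-item form is not needed; work directly from the 30-item form with n = 61/30 = 2.0333.
r_{61} = n·r / (1 + (n − 1)·r) = 0.9028 / 1.4588 ≈ 0.6189

0.62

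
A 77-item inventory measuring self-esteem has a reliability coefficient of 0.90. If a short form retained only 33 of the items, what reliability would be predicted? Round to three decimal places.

0.794

Length ratio n = 33/77 = 0.4286
Spearman-Brown: r_new = n·r / (1 + (n − 1)·r)
r_new = 0.4286·0.90 / [1 + (0.4286 − 1)·0.90]
r_new = 0.3857 / 0.4857 ≈ 0.7941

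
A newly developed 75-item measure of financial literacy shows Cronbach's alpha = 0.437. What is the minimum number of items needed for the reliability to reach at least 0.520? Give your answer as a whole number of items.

Rearranging the Spearman-Brown formula for n,
n = r_target (1 − r_old) / [ r_old (1 − r_target) ]
n = 0.520 × (1 − 0.437) / [ 0.437 × (1 − 0.520) ]
n = 0.292760 / 0.209760 ≈ 1.3957
1.3957 × 75 = 104.68 → 105 items

105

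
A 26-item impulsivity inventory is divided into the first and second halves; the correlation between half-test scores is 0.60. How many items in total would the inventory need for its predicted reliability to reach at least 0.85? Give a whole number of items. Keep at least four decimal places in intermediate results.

50

Corrected full-test reliability: r_full = 2 × 0.60 / (1 + 0.60) ≈ 0.7500
Solve Spearman-Brown for n: n = 0.85(1 − 0.7500) / [0.7500(1 − 0.85)] = 1.8889
Required items = 1.8889 × 26 = 49.11, so 50 items.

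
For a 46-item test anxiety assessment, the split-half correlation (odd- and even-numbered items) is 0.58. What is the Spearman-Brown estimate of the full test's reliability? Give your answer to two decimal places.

Each half is half the length of the full test, so the full test is n = 2 times a half.
r_full = 2(0.58) / (1 + 0.58)
       = 1.1600 / 1.5800 = 0.7342

0.73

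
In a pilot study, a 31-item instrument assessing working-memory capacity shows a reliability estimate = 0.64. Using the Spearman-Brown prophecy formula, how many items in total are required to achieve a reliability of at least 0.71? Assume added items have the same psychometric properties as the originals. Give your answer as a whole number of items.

Rearranging the Spearman-Brown formula for n,
n = r*(1 − r) / [ r (1 − r*) ]
n = 0.71(1 − 0.64) / [0.64(1 − 0.71)]
  = 0.2556 / 0.1856 = 1.3772
So the test needs 1.3772 × 31 ≈ 42.69 items; rounding up, 43.

43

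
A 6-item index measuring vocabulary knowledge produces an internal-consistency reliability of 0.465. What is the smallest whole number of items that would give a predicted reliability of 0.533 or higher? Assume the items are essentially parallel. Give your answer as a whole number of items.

Rearranging the Spearman-Brown formula for n,
n = r_target (1 − r_old) / [ r_old (1 − r_target) ]
n = [0.533 × 0.535] / [0.465 × 0.467]
  = 0.285155 / 0.217155 = 1.3131
1.3131 × 6 = 7.88 → 8 items

8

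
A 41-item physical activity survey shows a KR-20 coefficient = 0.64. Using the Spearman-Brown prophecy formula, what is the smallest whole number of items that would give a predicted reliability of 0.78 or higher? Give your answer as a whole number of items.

82

Rearranging the Spearman-Brown formula for n,
n = r*(1 − r) / [ r (1 − r*) ]
n = 0.78 × (1 − 0.64) / [ 0.64 × (1 − 0.78) ]
  = 0.2808 / 0.1408 = 1.9943
So the test needs 1.9943 × 41 ≈ 81.77 items; rounding up, 82.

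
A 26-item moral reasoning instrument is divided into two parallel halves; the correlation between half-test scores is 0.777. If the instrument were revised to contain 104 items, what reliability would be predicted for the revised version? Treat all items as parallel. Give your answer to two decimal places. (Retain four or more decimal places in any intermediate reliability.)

0.97

Spearman-Brown correction (n = 2): r_full = 2·0.777/(1 + 0.777) = 0.8745
Length factor from 26 to 104 items: n = 104/26 = 4.0000
r_new = n·r_full / (1 + (n − 1)·r_full) = 3.4980 / 3.6235 ≈ 0.9654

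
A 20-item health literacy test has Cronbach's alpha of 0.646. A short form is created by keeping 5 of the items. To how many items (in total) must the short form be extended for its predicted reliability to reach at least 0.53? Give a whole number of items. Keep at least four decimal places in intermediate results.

First, r for the 5-item form: n = 5/20 = 0.2500, so r_5 = 0.2500·0.646/(1 + (0.2500 − 1)·0.646) = 0.3133
Length factor from the short form to reach 0.53: n' = 0.53(1 − 0.3133) / [0.3133(1 − 0.53)] ≈ 2.4716
Items = 2.4716 × 5 ≈ 12.36 → 13

13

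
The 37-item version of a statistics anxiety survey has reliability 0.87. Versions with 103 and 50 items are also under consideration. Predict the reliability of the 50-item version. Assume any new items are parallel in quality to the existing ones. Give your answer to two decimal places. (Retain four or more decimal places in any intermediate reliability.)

0.90

Only the ratio of lengths matters: n = 50/37 = 1.3514
r_{50} = n·r / (1 + (n − 1)·r) = 1.1757 / 1.3057 ≈ 0.9004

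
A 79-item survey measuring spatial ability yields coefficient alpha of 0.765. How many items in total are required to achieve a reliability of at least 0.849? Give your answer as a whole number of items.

137

Invert Spearman-Brown to solve for n:
n = r*(1 − r) / [ r (1 − r*) ]
n = 0.849(1 − 0.765) / [0.765(1 − 0.849)]
  = 0.199515 / 0.115515 = 1.7272
1.7272 × 79 = 136.45 → 137 items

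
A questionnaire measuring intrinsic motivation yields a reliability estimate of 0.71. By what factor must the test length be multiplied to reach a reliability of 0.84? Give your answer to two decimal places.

Invert Spearman-Brown to solve for n:
n = r*(1 − r) / [ r (1 − r*) ]
n = [0.84 × 0.29] / [0.71 × 0.16]
n = 0.2436 / 0.1136 ≈ 2.1444

2.14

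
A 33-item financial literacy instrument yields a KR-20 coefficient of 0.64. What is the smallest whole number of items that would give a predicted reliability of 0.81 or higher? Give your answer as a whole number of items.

80

Spearman-Brown solved for the length factor n:
n = r*(1 − r) / [ r (1 − r*) ]
n = 0.81 × (1 − 0.64) / [ 0.64 × (1 − 0.81) ]
n = 0.2916 / 0.1216 ≈ 2.3980
2.3980 × 33 = 79.13 → 80 items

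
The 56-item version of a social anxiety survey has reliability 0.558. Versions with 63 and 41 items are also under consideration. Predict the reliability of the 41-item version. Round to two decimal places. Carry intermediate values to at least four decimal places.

The 63-item form is not needed; work directly from the 56-item form with n = 41/56 = 0.7321.
r_{41} = n·r / (1 + (n − 1)·r) = 0.4085 / 0.8505 ≈ 0.4803

0.48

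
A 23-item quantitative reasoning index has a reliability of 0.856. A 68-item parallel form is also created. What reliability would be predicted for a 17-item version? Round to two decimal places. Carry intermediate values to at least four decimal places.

The 68-item form is not needed; work directly from the 23-item form with n = 17/23 = 0.7391.
r_{17} = n·r / (1 + (n − 1)·r) = 0.6327 / 0.7767 ≈ 0.8146

0.81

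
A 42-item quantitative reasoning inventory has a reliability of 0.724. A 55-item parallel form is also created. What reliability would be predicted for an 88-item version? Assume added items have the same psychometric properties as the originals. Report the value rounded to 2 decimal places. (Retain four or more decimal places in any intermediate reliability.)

0.85

The 55-item form is not needed; work directly from the 42-item form with n = 88/42 = 2.0952.
r_{88} = n·r / (1 + (n − 1)·r) = 1.5169 / 1.7929 ≈ 0.8461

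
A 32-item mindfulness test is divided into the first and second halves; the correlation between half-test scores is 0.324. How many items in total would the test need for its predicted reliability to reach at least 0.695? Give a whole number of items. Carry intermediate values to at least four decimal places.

77

r_full = 2(0.324)/(1 + 0.324) = 0.4894
n = r_tgt(1 − r_full) / [r_full(1 − r_tgt)] = 0.695 × 0.5106 / (0.4894 × 0.305) ≈ 2.3774
Items = 2.3774 × 32 ≈ 76.08 → 77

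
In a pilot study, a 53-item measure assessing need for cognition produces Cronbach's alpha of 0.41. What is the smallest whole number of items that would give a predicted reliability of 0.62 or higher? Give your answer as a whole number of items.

125

Rearranging the Spearman-Brown formula for n,
n = r*(1 − r) / [ r (1 − r*) ]
n = 0.62 × (1 − 0.41) / [ 0.41 × (1 − 0.62) ]
n = 0.3658 / 0.1558 ≈ 2.3479
So the test needs 2.3479 × 53 ≈ 124.44 items; rounding up, 125.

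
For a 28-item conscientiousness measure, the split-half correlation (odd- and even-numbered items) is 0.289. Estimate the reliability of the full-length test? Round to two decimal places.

Apply the Spearman-Brown correction with n = 2:
r_full = 2(0.289) / (1 + 0.289)
       = 0.5780 / 1.2890 = 0.4484

0.45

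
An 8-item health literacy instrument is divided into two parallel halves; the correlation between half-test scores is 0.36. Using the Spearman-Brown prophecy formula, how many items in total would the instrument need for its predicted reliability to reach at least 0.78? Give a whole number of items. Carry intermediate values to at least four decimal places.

r_full = 2(0.36)/(1 + 0.36) = 0.5294
n = r_tgt(1 − r_full) / [r_full(1 − r_tgt)] = 0.78 × 0.4706 / (0.5294 × 0.22) ≈ 3.1517
Required items = 3.1517 × 8 = 25.21, so 26 items.

26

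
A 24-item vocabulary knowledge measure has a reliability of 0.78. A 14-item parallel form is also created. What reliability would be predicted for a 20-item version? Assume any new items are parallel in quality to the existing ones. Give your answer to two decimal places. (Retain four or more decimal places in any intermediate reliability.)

Only the ratio of lengths matters: n = 20/24 = 0.8333
r_{20} = n·r / (1 + (n − 1)·r) = 0.6500 / 0.8700 ≈ 0.7471

0.75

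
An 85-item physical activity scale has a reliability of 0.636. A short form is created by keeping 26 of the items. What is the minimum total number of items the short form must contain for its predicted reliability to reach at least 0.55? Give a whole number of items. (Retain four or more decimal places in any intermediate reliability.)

60

Short-form reliability: n = 26/85 = 0.3059; r_26 = n·r/(1+(n−1)r) ≈ 0.3483
Length factor from the short form to reach 0.55: n' = 0.55(1 − 0.3483) / [0.3483(1 − 0.55)] ≈ 2.2869
Total items = 2.2869 × 26 = 59.46, rounded up to 60.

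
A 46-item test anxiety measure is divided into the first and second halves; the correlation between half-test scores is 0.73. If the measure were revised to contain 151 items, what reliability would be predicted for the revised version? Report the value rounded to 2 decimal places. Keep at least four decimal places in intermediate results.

First correct the split-half correlation to full-test reliability: r_full = 2 × 0.73 / (1 + 0.73) ≈ 0.8439
Then adjust to 151 items: n = 151/46 = 3.2826
r_new = n·r_full / (1 + (n − 1)·r_full) = 2.7702 / 2.9263 ≈ 0.9467

0.95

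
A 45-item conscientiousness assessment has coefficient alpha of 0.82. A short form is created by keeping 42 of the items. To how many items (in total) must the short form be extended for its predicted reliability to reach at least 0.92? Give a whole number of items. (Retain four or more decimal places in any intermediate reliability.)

114

First, r for the 42-item form: n = 42/45 = 0.9333, so r_42 = 0.9333·0.82/(1 + (0.9333 − 1)·0.82) = 0.8096
Then solve for n' with r_old = 0.8096, r_target = 0.92: n' = 0.92(1 − 0.8096)/[0.8096(1 − 0.92)] = 2.7045
Items = 2.7045 × 42 ≈ 113.59 → 114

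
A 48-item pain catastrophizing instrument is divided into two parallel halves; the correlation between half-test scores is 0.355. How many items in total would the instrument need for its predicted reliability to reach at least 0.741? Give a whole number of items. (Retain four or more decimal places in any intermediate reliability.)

125

Corrected full-test reliability: r_full = 2 × 0.355 / (1 + 0.355) ≈ 0.5240
Solve Spearman-Brown for n: n = 0.741(1 − 0.5240) / [0.5240(1 − 0.741)] = 2.5989
Items = 2.5989 × 48 ≈ 124.75 → 125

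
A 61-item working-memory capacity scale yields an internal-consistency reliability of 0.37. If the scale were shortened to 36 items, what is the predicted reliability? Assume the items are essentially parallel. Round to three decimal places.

0.257

Length ratio n = 36/61 = 0.5902
r_new = (0.5902 × 0.37) / (1 + (0.5902 − 1) × 0.37)
r_new = 0.2184 / 0.8484 ≈ 0.2574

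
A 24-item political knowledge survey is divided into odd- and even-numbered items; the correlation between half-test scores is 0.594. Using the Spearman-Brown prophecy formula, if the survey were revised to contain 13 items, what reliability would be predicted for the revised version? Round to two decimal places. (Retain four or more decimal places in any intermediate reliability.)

First correct the split-half correlation to full-test reliability: r_full = 2 × 0.594 / (1 + 0.594) ≈ 0.7453
Then adjust to 13 items: n = 13/24 = 0.5417
r_new = n·r_full / (1 + (n − 1)·r_full) = 0.4037 / 0.6584 ≈ 0.6132

0.61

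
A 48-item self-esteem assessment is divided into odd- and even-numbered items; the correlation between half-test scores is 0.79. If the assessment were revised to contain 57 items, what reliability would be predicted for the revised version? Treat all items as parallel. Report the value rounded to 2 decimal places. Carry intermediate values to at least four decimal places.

0.90

Spearman-Brown correction (n = 2): r_full = 2·0.79/(1 + 0.79) = 0.8827
Then adjust to 57 items: n = 57/48 = 1.1875
r_new = n·r_full / (1 + (n − 1)·r_full) = 1.0482 / 1.1655 ≈ 0.8994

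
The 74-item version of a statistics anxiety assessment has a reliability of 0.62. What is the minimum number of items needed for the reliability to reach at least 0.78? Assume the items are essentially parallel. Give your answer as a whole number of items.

Invert Spearman-Brown to solve for n:
n = r*(1 − r) / [ r (1 − r*) ]
n = 0.78(1 − 0.62) / [0.62(1 − 0.78)]
  = 0.2964 / 0.1364 = 2.1730
Items needed = n × 74 = 2.1730 × 74 ≈ 160.80 → round up to 161

161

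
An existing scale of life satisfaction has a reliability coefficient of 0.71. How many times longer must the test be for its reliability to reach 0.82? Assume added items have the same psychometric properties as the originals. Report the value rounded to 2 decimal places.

Spearman-Brown solved for the length factor n:
n = r_target (1 − r_old) / [ r_old (1 − r_target) ]
n = 0.82(1 − 0.71) / [0.71(1 − 0.82)]
  = 0.2378 / 0.1278 = 1.8607

1.86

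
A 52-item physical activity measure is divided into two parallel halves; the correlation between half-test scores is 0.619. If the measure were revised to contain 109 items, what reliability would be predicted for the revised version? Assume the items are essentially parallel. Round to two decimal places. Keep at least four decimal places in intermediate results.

0.87

Full-test reliability from the split-half r: r_full = 2(0.619)/(1 + 0.619) = 0.7647
Then adjust to 109 items: n = 109/52 = 2.0962
r_new = n·r_full / (1 + (n − 1)·r_full) = 1.6030 / 1.8383 ≈ 0.8720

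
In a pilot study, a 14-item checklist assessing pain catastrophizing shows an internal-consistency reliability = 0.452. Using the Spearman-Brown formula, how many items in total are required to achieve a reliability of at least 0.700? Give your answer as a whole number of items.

n = 0.700(1 − 0.452) / [0.452(1 − 0.700)]
  = 0.383600 / 0.135600 = 2.8289
Items needed = n × 14 = 2.8289 × 14 ≈ 39.60 → round up to 40

40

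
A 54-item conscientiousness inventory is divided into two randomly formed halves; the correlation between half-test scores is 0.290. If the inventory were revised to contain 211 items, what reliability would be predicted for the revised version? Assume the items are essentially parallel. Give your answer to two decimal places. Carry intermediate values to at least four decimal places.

First correct the split-half correlation to full-test reliability: r_full = 2 × 0.290 / (1 + 0.290) ≈ 0.4496
Then adjust to 211 items: n = 211/54 = 3.9074
r_new = n·r_full / (1 + (n − 1)·r_full) = 1.7568 / 2.3072 ≈ 0.7614

0.76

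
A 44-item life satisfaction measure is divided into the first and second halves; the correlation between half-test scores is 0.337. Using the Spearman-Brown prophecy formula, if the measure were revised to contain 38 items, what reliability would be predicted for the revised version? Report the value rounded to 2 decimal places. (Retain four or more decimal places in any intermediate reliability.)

Spearman-Brown correction (n = 2): r_full = 2·0.337/(1 + 0.337) = 0.5041
Length factor from 44 to 38 items: n = 38/44 = 0.8636
r_new = n·r_full / (1 + (n − 1)·r_full) = 0.4353 / 0.9312 ≈ 0.4675

0.47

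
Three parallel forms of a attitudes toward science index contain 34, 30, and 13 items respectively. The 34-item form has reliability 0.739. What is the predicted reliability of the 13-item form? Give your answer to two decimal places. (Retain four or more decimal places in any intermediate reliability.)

The 30-item form is not needed; work directly from the 34-item form with n = 13/34 = 0.3824.
r_{13} = n·r / (1 + (n − 1)·r) = 0.2826 / 0.5436 ≈ 0.5199

0.52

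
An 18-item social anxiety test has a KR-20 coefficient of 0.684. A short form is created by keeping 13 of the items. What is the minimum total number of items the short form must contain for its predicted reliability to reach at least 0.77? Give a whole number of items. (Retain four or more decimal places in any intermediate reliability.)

Short-form reliability: n = 13/18 = 0.7222; r_13 = n·r/(1+(n−1)r) ≈ 0.6099
Length factor from the short form to reach 0.77: n' = 0.77(1 − 0.6099) / [0.6099(1 − 0.77)] ≈ 2.1413
Items = 2.1413 × 13 ≈ 27.84 → 28

28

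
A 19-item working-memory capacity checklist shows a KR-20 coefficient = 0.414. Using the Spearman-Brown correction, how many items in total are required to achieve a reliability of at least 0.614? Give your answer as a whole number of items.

Invert Spearman-Brown to solve for n:
n = r_target (1 − r_old) / [ r_old (1 − r_target) ]
n = [0.614 × 0.586] / [0.414 × 0.386]
n = 0.359804 / 0.159804 ≈ 2.2515
Items needed = n × 19 = 2.2515 × 19 ≈ 42.78 → round up to 43

43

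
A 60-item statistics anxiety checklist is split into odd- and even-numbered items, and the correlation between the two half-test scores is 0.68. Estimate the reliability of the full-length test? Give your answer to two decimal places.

The full test is twice the length of either half (n = 2).
r_full = 2r_hh / (1 + r_hh) = 2 × 0.68 / (1 + 0.68)
r_full = 1.3600 / 1.6800 ≈ 0.8095

0.81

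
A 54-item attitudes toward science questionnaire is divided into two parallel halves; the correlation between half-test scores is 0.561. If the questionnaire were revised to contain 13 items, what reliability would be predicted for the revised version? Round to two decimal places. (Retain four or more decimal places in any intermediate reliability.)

0.38

First correct the split-half correlation to full-test reliability: r_full = 2 × 0.561 / (1 + 0.561) ≈ 0.7188
Then adjust to 13 items: n = 13/54 = 0.2407
r_new = n·r_full / (1 + (n − 1)·r_full) = 0.1730 / 0.4542 ≈ 0.3809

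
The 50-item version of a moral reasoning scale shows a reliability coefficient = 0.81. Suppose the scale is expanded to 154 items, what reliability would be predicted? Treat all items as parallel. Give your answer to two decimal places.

0.93

n = 154/50 = 3.08
r_new = (3.08 × 0.81) / (1 + (3.08 − 1) × 0.81)
r_new = 2.4948 / 2.6848 ≈ 0.9292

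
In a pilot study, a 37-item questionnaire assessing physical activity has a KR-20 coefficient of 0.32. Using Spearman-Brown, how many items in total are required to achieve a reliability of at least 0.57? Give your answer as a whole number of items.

105

Spearman-Brown solved for the length factor n:
n = r_target (1 − r_old) / [ r_old (1 − r_target) ]
n = 0.57 × (1 − 0.32) / [ 0.32 × (1 − 0.57) ]
  = 0.3876 / 0.1376 = 2.8169
Items needed = n × 37 = 2.8169 × 37 ≈ 104.23 → round up to 105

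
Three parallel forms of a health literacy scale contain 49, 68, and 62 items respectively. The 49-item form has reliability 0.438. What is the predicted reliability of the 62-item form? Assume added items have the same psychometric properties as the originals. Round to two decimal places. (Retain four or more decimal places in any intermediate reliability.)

0.50

The 68-item form is not needed; work directly from the 49-item form with n = 62/49 = 1.2653.
r_{62} = n·r / (1 + (n − 1)·r) = 0.5542 / 1.1162 ≈ 0.4965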